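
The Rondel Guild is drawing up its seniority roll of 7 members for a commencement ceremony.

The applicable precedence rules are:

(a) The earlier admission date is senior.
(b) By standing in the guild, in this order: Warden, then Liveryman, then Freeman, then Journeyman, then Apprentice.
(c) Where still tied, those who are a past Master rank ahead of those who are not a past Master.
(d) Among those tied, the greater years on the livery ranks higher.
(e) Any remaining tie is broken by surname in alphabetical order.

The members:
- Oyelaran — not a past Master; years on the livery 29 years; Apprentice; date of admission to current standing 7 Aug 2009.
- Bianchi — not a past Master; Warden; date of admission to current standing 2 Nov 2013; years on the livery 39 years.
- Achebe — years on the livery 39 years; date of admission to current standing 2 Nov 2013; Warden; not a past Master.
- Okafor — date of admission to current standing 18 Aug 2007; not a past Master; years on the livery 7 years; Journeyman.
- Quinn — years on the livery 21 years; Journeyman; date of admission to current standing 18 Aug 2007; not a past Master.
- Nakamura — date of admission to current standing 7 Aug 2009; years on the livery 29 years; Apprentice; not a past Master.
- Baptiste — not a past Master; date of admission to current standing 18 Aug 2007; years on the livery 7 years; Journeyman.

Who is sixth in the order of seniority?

By date of admission to current standing (earlier first): Quinn, Baptiste and Okafor (each 18 Aug 2007); then Nakamura and Oyelaran (both 7 Aug 2009); then Achebe and Bianchi (both 2 Nov 2013).
Quinn, Baptiste and Okafor are each Journeyman, so the next rule applies.
Quinn, Baptiste and Okafor are each not a past Master, so the next rule applies.
Among Quinn, Baptiste and Okafor, by years on the livery (higher first): Quinn (21 years) before Baptiste and Okafor (7 years).
Among Baptiste and Okafor, alphabetically by surname: Baptiste before Okafor.
Nakamura and Oyelaran are each Apprentice, so the next rule applies.
Nakamura and Oyelaran are each not a past Master, so the next rule applies.
Nakamura and Oyelaran both have years on the livery 29 years, so the next rule applies.
Among Nakamura and Oyelaran, alphabetically by surname: Nakamura before Oyelaran.
Achebe and Bianchi are each Warden, so the next rule applies.
Achebe and Bianchi are each not a past Master, so the next rule applies.
Achebe and Bianchi both have years on the livery 39 years, so the next rule applies.
Among Achebe and Bianchi, alphabetically by surname: Achebe before Bianchi.
Order: Quinn, Baptiste, Okafor, Nakamura, Oyelaran, Achebe, Bianchi.

Achebe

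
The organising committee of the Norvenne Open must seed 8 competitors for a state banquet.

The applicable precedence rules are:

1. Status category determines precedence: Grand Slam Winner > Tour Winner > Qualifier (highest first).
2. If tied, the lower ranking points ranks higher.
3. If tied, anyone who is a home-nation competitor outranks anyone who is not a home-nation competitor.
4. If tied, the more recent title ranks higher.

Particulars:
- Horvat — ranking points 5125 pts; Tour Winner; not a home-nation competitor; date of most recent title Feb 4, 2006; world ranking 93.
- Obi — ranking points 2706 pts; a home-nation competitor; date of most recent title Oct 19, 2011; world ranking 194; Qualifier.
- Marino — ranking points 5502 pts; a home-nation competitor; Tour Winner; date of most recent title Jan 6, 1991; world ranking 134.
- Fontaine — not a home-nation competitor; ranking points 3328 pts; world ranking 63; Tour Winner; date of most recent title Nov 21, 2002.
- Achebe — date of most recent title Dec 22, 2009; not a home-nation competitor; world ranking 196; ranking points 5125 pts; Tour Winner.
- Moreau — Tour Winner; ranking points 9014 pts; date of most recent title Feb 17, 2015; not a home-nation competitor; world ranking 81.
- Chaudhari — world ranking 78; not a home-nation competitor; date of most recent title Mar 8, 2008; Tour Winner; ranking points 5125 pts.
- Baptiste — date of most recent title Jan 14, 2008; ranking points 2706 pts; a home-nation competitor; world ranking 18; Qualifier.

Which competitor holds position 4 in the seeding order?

Horvat

By status category: Fontaine, Achebe, Chaudhari, Horvat, Marino and Moreau (Tour Winner); then Obi and Baptiste (Qualifier).
Among Fontaine, Achebe, Chaudhari, Horvat, Marino and Moreau, by ranking points (lower first): Fontaine (3328 pts) before Achebe, Chaudhari and Horvat (5125 pts) before Marino (5502 pts) before Moreau (9014 pts).
Achebe, Chaudhari and Horvat are each not a home-nation competitor, so the next rule applies.
Among Achebe, Chaudhari and Horvat, by date of most recent title (later first): Achebe (Dec 22, 2009) before Chaudhari (Mar 8, 2008) before Horvat (Feb 4, 2006).
Obi and Baptiste both have ranking points 2706 pts, so the next rule applies.
Obi and Baptiste are each a home-nation competitor, so the next rule applies.
Among Obi and Baptiste, by date of most recent title (later first): Obi (Oct 19, 2011) before Baptiste (Jan 14, 2008).
Order: Fontaine, Achebe, Chaudhari, Horvat, Marino, Moreau, Obi, Baptiste.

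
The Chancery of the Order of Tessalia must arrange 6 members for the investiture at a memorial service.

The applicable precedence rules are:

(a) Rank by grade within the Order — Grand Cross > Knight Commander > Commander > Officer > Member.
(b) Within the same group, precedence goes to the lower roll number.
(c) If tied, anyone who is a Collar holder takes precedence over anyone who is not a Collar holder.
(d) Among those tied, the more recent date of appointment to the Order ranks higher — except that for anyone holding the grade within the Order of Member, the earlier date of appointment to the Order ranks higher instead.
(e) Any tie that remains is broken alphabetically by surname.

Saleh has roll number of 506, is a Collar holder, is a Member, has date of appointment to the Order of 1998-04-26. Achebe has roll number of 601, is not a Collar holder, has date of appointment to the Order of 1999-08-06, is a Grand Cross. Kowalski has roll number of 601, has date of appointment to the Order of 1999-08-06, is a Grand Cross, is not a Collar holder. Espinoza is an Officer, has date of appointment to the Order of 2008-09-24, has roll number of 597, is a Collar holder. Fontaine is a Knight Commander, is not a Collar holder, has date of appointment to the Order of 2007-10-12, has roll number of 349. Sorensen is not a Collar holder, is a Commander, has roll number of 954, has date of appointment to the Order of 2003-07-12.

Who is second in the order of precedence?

By grade within the Order: Achebe and Kowalski (Grand Cross); then Fontaine (Knight Commander); then Sorensen (Commander); then Espinoza (Officer); then Saleh (Member).
Achebe and Kowalski both have roll number 601, so the next rule applies.
Achebe and Kowalski are each not a Collar holder, so the next rule applies.
Achebe and Kowalski both have date of appointment to the Order 1999-08-06, so the next rule applies.
Among Achebe and Kowalski, alphabetically by surname: Achebe before Kowalski.
Order: Achebe, Kowalski, Fontaine, Sorensen, Espinoza, Saleh.

Kowalski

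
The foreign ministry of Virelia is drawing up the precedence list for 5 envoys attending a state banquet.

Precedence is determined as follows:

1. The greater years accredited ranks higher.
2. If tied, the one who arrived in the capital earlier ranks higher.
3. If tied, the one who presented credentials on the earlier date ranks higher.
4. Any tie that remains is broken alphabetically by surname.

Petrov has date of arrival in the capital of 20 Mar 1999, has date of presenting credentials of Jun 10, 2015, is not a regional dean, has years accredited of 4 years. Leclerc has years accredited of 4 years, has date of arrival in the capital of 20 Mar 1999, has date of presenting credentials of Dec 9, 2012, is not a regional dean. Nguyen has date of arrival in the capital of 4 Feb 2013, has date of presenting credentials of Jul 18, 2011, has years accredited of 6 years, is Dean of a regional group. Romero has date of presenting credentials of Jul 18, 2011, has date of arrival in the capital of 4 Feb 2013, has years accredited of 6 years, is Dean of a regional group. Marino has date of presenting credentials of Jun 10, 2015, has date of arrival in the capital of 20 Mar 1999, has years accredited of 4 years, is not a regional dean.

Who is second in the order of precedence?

Romero

By years accredited (higher first): Nguyen and Romero (both 6 years); then Leclerc, Marino and Petrov (each 4 years).
Nguyen and Romero both have date of arrival in the capital 4 Feb 2013, so the next rule applies.
Nguyen and Romero both have date of presenting credentials Jul 18, 2011, so the next rule applies.
Among Nguyen and Romero, alphabetically by surname: Nguyen before Romero.
Leclerc, Marino and Petrov all have date of arrival in the capital 20 Mar 1999, so the next rule applies.
Among Leclerc, Marino and Petrov, by date of presenting credentials (earlier first): Leclerc (Dec 9, 2012) before Marino and Petrov (Jun 10, 2015).
Among Marino and Petrov, alphabetically by surname: Marino before Petrov.
Order: Nguyen, Romero, Leclerc, Marino, Petrov.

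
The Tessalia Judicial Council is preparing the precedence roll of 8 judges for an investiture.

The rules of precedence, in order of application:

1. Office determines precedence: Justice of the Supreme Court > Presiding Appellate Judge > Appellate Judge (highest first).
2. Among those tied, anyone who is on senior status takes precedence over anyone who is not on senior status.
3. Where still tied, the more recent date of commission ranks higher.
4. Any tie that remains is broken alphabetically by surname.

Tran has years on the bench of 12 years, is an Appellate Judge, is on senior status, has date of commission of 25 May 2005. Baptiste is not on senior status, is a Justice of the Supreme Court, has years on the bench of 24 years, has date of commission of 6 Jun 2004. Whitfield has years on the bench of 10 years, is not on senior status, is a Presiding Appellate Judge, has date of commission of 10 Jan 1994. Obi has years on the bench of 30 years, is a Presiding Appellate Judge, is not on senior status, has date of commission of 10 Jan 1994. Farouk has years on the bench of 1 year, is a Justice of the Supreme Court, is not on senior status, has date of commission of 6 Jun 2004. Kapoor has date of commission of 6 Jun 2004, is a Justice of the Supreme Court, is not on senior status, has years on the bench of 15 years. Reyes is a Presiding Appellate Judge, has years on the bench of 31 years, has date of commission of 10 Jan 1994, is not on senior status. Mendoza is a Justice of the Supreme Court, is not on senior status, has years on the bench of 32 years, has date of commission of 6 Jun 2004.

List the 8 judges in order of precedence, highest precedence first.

Baptiste, Farouk, Kapoor, Mendoza, Obi, Reyes, Whitfield, Tran

By office: Baptiste, Farouk, Kapoor and Mendoza (Justice of the Supreme Court); then Obi, Reyes and Whitfield (Presiding Appellate Judge); then Tran (Appellate Judge).
Baptiste, Farouk, Kapoor and Mendoza are each not on senior status, so the next rule applies.
Baptiste, Farouk, Kapoor and Mendoza all have date of commission 6 Jun 2004, so the next rule applies.
Among Baptiste, Farouk, Kapoor and Mendoza, alphabetically by surname: Baptiste before Farouk before Kapoor before Mendoza.
Obi, Reyes and Whitfield are each not on senior status, so the next rule applies.
Obi, Reyes and Whitfield all have date of commission 10 Jan 1994, so the next rule applies.
Among Obi, Reyes and Whitfield, alphabetically by surname: Obi before Reyes before Whitfield.
Full order: Baptiste, Farouk, Kapoor, Mendoza, Obi, Reyes, Whitfield, Tran.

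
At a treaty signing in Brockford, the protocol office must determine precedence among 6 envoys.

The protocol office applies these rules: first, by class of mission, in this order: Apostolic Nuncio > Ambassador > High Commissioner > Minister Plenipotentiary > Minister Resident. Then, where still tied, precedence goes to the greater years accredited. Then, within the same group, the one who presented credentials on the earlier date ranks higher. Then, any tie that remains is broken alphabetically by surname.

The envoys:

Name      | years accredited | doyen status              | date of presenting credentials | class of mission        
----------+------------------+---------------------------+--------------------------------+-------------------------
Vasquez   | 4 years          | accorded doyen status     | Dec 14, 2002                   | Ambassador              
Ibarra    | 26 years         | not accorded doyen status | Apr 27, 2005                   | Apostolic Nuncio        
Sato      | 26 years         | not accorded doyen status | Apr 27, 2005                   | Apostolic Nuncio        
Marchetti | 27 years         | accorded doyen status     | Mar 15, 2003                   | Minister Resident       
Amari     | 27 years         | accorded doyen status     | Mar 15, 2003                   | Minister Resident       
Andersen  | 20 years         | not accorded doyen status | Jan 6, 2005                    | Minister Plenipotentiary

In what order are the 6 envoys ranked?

By class of mission: Ibarra and Sato (Apostolic Nuncio); then Vasquez (Ambassador); then Andersen (Minister Plenipotentiary); then Amari and Marchetti (Minister Resident).
Ibarra and Sato both have years accredited 26 years, so the next rule applies.
Ibarra and Sato both have date of presenting credentials Apr 27, 2005, so the next rule applies.
Among Ibarra and Sato, alphabetically by surname: Ibarra before Sato.
Amari and Marchetti both have years accredited 27 years, so the next rule applies.
Amari and Marchetti both have date of presenting credentials Mar 15, 2003, so the next rule applies.
Among Amari and Marchetti, alphabetically by surname: Amari before Marchetti.
Full order: Ibarra, Sato, Vasquez, Andersen, Amari, Marchetti.

Ibarra, Sato, Vasquez, Andersen, Amari, Marchetti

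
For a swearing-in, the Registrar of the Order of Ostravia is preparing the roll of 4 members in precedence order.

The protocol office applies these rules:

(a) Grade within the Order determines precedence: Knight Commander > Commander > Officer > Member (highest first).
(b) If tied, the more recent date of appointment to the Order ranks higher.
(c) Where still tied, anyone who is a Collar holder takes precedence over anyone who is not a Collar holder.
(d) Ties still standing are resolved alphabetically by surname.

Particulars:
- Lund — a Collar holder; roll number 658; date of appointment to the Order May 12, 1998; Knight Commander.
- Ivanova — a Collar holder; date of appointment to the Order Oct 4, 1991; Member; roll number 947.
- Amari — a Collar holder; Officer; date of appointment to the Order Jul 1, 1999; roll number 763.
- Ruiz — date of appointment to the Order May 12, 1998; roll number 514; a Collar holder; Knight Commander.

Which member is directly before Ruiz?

Lund

By grade within the Order: Lund and Ruiz (Knight Commander); then Amari (Officer); then Ivanova (Member).
Lund and Ruiz both have date of appointment to the Order May 12, 1998, so the next rule applies.
Lund and Ruiz are each a Collar holder, so the next rule applies.
Among Lund and Ruiz, alphabetically by surname: Lund before Ruiz.
Order: Lund, Ruiz, Amari, Ivanova.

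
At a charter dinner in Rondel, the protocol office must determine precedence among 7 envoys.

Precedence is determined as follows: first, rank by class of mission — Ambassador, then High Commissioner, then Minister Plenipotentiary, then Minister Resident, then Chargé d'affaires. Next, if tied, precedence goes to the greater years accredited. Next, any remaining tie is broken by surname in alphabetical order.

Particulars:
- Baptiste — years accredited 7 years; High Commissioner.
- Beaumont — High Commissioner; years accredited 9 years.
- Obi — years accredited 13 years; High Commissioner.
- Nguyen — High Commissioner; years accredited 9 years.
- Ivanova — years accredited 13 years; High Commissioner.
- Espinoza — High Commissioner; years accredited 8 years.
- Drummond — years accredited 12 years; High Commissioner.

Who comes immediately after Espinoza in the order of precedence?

By class of mission: Ivanova, Obi, Drummond, Beaumont, Nguyen, Espinoza and Baptiste (High Commissioner).
Among Ivanova, Obi, Drummond, Beaumont, Nguyen, Espinoza and Baptiste, by years accredited (higher first): Ivanova and Obi (13 years) before Drummond (12 years) before Beaumont and Nguyen (9 years) before Espinoza (8 years) before Baptiste (7 years).
Among Ivanova and Obi, alphabetically by surname: Ivanova before Obi.
Among Beaumont and Nguyen, alphabetically by surname: Beaumont before Nguyen.
Order: Ivanova, Obi, Drummond, Beaumont, Nguyen, Espinoza, Baptiste.

Baptiste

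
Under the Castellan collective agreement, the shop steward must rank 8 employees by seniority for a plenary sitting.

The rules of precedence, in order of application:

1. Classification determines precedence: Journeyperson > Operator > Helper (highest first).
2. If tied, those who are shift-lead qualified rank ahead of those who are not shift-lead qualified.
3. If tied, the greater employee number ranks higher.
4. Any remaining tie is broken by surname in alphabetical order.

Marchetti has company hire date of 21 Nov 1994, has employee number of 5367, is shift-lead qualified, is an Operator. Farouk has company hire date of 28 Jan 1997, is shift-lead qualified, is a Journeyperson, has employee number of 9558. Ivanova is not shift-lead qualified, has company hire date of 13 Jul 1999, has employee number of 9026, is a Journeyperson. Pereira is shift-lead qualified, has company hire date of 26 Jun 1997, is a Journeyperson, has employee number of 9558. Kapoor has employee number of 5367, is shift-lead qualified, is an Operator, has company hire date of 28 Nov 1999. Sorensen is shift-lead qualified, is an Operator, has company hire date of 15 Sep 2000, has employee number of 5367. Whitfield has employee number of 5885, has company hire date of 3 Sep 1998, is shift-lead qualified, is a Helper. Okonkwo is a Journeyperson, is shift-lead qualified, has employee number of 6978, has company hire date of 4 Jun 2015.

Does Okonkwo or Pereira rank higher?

By classification: Farouk, Pereira, Okonkwo and Ivanova (Journeyperson); then Kapoor, Marchetti and Sorensen (Operator); then Whitfield (Helper).
Among Farouk, Pereira, Okonkwo and Ivanova, shift-lead qualified before not shift-lead qualified: Farouk, Pereira and Okonkwo (shift-lead qualified) before Ivanova (not shift-lead qualified).
Among Farouk, Pereira and Okonkwo, by employee number (higher first): Farouk and Pereira (9558) before Okonkwo (6978).
Among Farouk and Pereira, alphabetically by surname: Farouk before Pereira.
Kapoor, Marchetti and Sorensen are each shift-lead qualified, so the next rule applies.
Kapoor, Marchetti and Sorensen all have employee number 5367, so the next rule applies.
Among Kapoor, Marchetti and Sorensen, alphabetically by surname: Kapoor before Marchetti before Sorensen.
So Pereira takes precedence.

Pereira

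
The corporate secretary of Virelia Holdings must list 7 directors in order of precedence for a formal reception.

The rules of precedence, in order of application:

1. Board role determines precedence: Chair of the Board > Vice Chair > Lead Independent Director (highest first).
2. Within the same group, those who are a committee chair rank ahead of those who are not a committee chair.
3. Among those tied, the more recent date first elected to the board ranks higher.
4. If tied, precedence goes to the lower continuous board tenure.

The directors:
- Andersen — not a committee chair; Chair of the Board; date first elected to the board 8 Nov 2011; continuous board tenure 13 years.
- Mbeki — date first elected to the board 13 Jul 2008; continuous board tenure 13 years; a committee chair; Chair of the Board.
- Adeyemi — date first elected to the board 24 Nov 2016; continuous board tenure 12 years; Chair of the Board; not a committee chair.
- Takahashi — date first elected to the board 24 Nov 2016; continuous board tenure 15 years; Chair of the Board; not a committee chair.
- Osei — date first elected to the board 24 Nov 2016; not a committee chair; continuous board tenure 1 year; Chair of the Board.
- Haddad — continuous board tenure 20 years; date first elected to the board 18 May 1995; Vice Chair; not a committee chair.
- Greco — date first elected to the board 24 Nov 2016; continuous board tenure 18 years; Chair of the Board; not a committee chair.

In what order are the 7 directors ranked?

Mbeki, Osei, Adeyemi, Takahashi, Greco, Andersen, Haddad

By board role: Mbeki, Osei, Adeyemi, Takahashi, Greco and Andersen (Chair of the Board); then Haddad (Vice Chair).
Among Mbeki, Osei, Adeyemi, Takahashi, Greco and Andersen, a committee chair before not a committee chair: Mbeki (a committee chair) before Osei, Adeyemi, Takahashi, Greco and Andersen (not a committee chair).
Among Osei, Adeyemi, Takahashi, Greco and Andersen, by date first elected to the board (later first): Osei, Adeyemi, Takahashi and Greco (24 Nov 2016) before Andersen (8 Nov 2011).
Among Osei, Adeyemi, Takahashi and Greco, by continuous board tenure (lower first): Osei (1 year) before Adeyemi (12 years) before Takahashi (15 years) before Greco (18 years).
Full order: Mbeki, Osei, Adeyemi, Takahashi, Greco, Andersen, Haddad.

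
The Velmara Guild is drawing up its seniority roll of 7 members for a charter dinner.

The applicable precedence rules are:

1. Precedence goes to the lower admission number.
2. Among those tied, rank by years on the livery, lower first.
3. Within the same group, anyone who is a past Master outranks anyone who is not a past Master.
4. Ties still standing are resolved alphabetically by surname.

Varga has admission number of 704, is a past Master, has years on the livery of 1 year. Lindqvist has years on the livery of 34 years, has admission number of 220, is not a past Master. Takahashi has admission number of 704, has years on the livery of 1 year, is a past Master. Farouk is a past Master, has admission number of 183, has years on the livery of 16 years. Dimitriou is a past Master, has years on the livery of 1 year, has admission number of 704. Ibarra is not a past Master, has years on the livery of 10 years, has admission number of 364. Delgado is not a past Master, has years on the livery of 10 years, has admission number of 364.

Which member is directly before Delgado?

Lindqvist

By admission number (lower first): Farouk (183); then Lindqvist (220); then Delgado and Ibarra (both 364); then Dimitriou, Takahashi and Varga (each 704).
Delgado and Ibarra both have years on the livery 10 years, so the next rule applies.
Delgado and Ibarra are each not a past Master, so the next rule applies.
Among Delgado and Ibarra, alphabetically by surname: Delgado before Ibarra.
Dimitriou, Takahashi and Varga all have years on the livery 1 year, so the next rule applies.
Dimitriou, Takahashi and Varga are each a past Master, so the next rule applies.
Among Dimitriou, Takahashi and Varga, alphabetically by surname: Dimitriou before Takahashi before Varga.
Order: Farouk, Lindqvist, Delgado, Ibarra, Dimitriou, Takahashi, Varga.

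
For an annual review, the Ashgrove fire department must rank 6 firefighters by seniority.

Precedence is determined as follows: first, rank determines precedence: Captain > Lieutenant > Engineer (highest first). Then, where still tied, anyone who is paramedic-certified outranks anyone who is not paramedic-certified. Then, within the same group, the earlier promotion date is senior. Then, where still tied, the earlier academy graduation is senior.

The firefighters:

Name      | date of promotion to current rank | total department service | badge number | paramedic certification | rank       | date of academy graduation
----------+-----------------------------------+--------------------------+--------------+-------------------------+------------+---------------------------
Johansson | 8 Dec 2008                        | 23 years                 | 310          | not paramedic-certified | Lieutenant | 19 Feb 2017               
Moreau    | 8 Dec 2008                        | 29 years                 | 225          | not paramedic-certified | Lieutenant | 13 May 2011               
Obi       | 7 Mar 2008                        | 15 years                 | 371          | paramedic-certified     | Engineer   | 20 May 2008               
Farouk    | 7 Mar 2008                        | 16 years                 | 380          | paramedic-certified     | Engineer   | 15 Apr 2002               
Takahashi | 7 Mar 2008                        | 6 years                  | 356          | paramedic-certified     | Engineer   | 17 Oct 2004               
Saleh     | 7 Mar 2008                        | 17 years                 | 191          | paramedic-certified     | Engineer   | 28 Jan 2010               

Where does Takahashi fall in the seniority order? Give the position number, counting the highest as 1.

By rank: Moreau and Johansson (Lieutenant); then Farouk, Takahashi, Obi and Saleh (Engineer).
Moreau and Johansson are each not paramedic-certified, so the next rule applies.
Moreau and Johansson both have date of promotion to current rank 8 Dec 2008, so the next rule applies.
Among Moreau and Johansson, by date of academy graduation (earlier first): Moreau (13 May 2011) before Johansson (19 Feb 2017).
Farouk, Takahashi, Obi and Saleh are each paramedic-certified, so the next rule applies.
Farouk, Takahashi, Obi and Saleh all have date of promotion to current rank 7 Mar 2008, so the next rule applies.
Among Farouk, Takahashi, Obi and Saleh, by date of academy graduation (earlier first): Farouk (15 Apr 2002) before Takahashi (17 Oct 2004) before Obi (20 May 2008) before Saleh (28 Jan 2010).
Order: Moreau, Johansson, Farouk, Takahashi, Obi, Saleh. So position 4.

4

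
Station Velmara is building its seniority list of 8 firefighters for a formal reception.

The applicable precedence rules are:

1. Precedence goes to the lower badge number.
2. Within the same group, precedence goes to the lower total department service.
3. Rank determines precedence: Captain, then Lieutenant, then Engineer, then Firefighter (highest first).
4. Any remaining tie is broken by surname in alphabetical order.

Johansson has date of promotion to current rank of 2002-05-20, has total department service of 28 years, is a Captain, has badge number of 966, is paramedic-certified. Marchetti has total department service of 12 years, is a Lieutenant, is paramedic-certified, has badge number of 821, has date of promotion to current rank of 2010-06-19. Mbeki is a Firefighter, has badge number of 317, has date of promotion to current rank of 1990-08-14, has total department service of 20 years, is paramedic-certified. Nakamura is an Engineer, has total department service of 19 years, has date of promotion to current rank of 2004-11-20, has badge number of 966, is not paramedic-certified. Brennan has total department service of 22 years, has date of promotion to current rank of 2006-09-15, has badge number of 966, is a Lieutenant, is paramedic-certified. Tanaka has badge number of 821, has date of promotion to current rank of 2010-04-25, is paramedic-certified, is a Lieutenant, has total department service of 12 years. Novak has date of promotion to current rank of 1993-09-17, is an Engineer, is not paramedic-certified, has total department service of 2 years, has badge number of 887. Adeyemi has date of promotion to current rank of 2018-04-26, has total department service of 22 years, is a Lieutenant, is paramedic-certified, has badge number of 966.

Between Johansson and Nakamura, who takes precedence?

By badge number (lower first): Mbeki (317); then Marchetti and Tanaka (both 821); then Novak (887); then Nakamura, Adeyemi, Brennan and Johansson (each 966).
Marchetti and Tanaka both have total department service 12 years, so the next rule applies.
Marchetti and Tanaka are each Lieutenant, so the next rule applies.
Among Marchetti and Tanaka, alphabetically by surname: Marchetti before Tanaka.
Among Nakamura, Adeyemi, Brennan and Johansson, by total department service (lower first): Nakamura (19 years) before Adeyemi and Brennan (22 years) before Johansson (28 years).
Adeyemi and Brennan are each Lieutenant, so the next rule applies.
Among Adeyemi and Brennan, alphabetically by surname: Adeyemi before Brennan.
So Nakamura takes precedence.

Nakamura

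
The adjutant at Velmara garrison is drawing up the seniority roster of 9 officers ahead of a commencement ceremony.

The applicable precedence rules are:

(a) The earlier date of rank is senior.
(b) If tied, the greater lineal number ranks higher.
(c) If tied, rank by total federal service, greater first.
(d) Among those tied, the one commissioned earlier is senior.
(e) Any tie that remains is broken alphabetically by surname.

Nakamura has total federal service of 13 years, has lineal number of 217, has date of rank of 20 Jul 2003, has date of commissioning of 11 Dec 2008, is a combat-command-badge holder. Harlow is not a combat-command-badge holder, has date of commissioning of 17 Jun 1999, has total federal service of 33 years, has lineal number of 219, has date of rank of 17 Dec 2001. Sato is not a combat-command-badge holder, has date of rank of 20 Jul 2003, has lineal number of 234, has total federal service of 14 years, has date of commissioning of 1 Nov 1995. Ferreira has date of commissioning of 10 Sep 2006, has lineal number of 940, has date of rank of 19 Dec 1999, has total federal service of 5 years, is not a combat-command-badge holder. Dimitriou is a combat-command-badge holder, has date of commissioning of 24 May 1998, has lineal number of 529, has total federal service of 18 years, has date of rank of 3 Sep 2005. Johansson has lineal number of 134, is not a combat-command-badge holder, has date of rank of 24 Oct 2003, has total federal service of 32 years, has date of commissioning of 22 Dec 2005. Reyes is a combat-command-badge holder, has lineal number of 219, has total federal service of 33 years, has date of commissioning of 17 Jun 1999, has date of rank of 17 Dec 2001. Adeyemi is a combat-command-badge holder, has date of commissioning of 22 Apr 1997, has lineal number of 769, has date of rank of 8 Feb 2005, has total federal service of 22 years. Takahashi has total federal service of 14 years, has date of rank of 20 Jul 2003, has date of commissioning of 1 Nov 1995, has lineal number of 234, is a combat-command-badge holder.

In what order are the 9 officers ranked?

Ferreira, Harlow, Reyes, Sato, Takahashi, Nakamura, Johansson, Adeyemi, Dimitriou

By date of rank (earlier first): Ferreira (19 Dec 1999); then Harlow and Reyes (both 17 Dec 2001); then Sato, Takahashi and Nakamura (each 20 Jul 2003); then Johansson (24 Oct 2003); then Adeyemi (8 Feb 2005); then Dimitriou (3 Sep 2005).
Harlow and Reyes both have lineal number 219, so the next rule applies.
Harlow and Reyes both have total federal service 33 years, so the next rule applies.
Harlow and Reyes both have date of commissioning 17 Jun 1999, so the next rule applies.
Among Harlow and Reyes, alphabetically by surname: Harlow before Reyes.
Among Sato, Takahashi and Nakamura, by lineal number (higher first): Sato and Takahashi (234) before Nakamura (217).
Sato and Takahashi both have total federal service 14 years, so the next rule applies.
Sato and Takahashi both have date of commissioning 1 Nov 1995, so the next rule applies.
Among Sato and Takahashi, alphabetically by surname: Sato before Takahashi.
Full order: Ferreira, Harlow, Reyes, Sato, Takahashi, Nakamura, Johansson, Adeyemi, Dimitriou.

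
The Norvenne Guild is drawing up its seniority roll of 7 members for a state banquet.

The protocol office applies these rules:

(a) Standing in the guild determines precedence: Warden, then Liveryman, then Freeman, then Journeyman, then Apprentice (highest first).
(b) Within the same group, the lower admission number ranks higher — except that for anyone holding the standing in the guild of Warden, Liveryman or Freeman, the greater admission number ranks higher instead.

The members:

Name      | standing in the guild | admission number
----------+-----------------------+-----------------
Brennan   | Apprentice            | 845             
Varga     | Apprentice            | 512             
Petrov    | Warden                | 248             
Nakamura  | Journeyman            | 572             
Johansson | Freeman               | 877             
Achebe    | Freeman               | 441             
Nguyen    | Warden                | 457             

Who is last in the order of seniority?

By standing in the guild: Nguyen and Petrov (Warden); then Johansson and Achebe (Freeman); then Nakamura (Journeyman); then Varga and Brennan (Apprentice).
Among Nguyen and Petrov, by admission number (higher first) (reversed rule for this group): Nguyen (457) before Petrov (248).
Among Johansson and Achebe, by admission number (higher first) (reversed rule for this group): Johansson (877) before Achebe (441).
Among Varga and Brennan, by admission number (lower first): Varga (512) before Brennan (845).
Order: Nguyen, Petrov, Johansson, Achebe, Nakamura, Varga, Brennan.

Brennan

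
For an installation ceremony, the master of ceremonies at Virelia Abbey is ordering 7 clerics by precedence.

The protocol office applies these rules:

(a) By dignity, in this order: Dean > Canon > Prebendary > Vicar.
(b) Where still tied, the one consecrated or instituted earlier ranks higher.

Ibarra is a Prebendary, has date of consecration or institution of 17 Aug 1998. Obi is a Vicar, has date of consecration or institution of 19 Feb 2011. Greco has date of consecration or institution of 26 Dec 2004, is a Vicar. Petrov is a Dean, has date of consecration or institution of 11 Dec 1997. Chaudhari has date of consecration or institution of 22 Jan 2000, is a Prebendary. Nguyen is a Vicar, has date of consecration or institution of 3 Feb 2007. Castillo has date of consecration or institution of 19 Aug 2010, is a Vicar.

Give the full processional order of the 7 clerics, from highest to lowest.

Petrov, Ibarra, Chaudhari, Greco, Nguyen, Castillo, Obi

By dignity: Petrov (Dean); then Ibarra and Chaudhari (Prebendary); then Greco, Nguyen, Castillo and Obi (Vicar).
Among Ibarra and Chaudhari, by date of consecration or institution (earlier first): Ibarra (17 Aug 1998) before Chaudhari (22 Jan 2000).
Among Greco, Nguyen, Castillo and Obi, by date of consecration or institution (earlier first): Greco (26 Dec 2004) before Nguyen (3 Feb 2007) before Castillo (19 Aug 2010) before Obi (19 Feb 2011).
Full order: Petrov, Ibarra, Chaudhari, Greco, Nguyen, Castillo, Obi.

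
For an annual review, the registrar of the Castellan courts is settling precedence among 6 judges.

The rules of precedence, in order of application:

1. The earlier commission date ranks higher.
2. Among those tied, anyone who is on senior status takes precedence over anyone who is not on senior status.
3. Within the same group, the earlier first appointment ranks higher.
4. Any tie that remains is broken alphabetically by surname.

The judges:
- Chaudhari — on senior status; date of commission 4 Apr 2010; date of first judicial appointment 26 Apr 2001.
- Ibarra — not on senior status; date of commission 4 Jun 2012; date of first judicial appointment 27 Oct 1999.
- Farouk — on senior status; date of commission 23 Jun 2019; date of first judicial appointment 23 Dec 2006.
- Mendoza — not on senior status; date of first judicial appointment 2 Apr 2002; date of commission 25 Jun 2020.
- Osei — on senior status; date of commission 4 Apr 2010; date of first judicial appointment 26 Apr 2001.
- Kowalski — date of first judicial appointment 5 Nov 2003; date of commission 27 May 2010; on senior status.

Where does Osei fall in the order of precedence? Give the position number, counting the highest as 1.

2

By date of commission (earlier first): Chaudhari and Osei (both 4 Apr 2010); then Kowalski (27 May 2010); then Ibarra (4 Jun 2012); then Farouk (23 Jun 2019); then Mendoza (25 Jun 2020).
Chaudhari and Osei are each on senior status, so the next rule applies.
Chaudhari and Osei both have date of first judicial appointment 26 Apr 2001, so the next rule applies.
Among Chaudhari and Osei, alphabetically by surname: Chaudhari before Osei.
Order: Chaudhari, Osei, Kowalski, Ibarra, Farouk, Mendoza. So position 2.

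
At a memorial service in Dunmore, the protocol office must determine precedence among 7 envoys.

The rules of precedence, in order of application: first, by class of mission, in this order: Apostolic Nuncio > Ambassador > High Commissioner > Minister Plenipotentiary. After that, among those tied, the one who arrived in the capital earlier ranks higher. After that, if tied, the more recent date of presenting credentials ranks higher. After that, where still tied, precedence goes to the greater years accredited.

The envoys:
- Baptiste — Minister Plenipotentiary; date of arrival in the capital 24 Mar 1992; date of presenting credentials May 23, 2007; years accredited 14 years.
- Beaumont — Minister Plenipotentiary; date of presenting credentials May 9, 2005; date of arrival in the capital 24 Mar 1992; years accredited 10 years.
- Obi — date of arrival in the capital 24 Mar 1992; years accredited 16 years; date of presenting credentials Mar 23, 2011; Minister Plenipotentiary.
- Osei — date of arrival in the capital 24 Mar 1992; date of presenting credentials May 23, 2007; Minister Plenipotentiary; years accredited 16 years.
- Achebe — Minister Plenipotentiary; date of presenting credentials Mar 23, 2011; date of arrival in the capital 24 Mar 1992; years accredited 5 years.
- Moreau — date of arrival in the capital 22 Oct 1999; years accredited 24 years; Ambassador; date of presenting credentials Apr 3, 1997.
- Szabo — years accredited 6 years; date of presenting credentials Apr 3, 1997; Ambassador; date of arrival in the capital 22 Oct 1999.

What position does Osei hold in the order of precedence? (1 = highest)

5

By class of mission: Moreau and Szabo (Ambassador); then Obi, Achebe, Osei, Baptiste and Beaumont (Minister Plenipotentiary).
Moreau and Szabo both have date of arrival in the capital 22 Oct 1999, so the next rule applies.
Moreau and Szabo both have date of presenting credentials Apr 3, 1997, so the next rule applies.
Among Moreau and Szabo, by years accredited (higher first): Moreau (24 years) before Szabo (6 years).
Obi, Achebe, Osei, Baptiste and Beaumont all have date of arrival in the capital 24 Mar 1992, so the next rule applies.
Among Obi, Achebe, Osei, Baptiste and Beaumont, by date of presenting credentials (later first): Obi and Achebe (Mar 23, 2011) before Osei and Baptiste (May 23, 2007) before Beaumont (May 9, 2005).
Among Obi and Achebe, by years accredited (higher first): Obi (16 years) before Achebe (5 years).
Among Osei and Baptiste, by years accredited (higher first): Osei (16 years) before Baptiste (14 years).
Order: Moreau, Szabo, Obi, Achebe, Osei, Baptiste, Beaumont. So position 5.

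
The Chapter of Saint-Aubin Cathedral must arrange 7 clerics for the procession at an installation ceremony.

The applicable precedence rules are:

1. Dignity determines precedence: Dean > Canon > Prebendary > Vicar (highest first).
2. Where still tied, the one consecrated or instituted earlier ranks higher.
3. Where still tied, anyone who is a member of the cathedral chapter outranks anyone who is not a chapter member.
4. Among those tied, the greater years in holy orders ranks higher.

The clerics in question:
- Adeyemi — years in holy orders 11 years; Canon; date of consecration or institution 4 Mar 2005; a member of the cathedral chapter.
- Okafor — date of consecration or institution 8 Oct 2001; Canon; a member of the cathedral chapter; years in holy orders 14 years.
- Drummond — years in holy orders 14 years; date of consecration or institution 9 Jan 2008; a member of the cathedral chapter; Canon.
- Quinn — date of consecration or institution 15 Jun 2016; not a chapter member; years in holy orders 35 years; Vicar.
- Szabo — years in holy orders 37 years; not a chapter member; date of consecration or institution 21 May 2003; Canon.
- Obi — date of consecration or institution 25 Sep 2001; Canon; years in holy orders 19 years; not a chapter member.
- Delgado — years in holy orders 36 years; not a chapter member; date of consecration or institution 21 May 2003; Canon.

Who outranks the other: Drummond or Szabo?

By dignity: Obi, Okafor, Szabo, Delgado, Adeyemi and Drummond (Canon); then Quinn (Vicar).
Among Obi, Okafor, Szabo, Delgado, Adeyemi and Drummond, by date of consecration or institution (earlier first): Obi (25 Sep 2001) before Okafor (8 Oct 2001) before Szabo and Delgado (21 May 2003) before Adeyemi (4 Mar 2005) before Drummond (9 Jan 2008).
Szabo and Delgado are each not a chapter member, so the next rule applies.
Among Szabo and Delgado, by years in holy orders (higher first): Szabo (37 years) before Delgado (36 years).
So Szabo takes precedence.

Szabo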